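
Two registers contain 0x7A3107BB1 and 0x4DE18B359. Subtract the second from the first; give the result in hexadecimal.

Subtract column by column in base 16:
  1-9 → 8 (borrow)
  B-5-1 → 5
  B-3 → 8
  7-B → C (borrow)
  0-8-1 → 7 (borrow)
  1-1-1 → F (borrow)
  3-E-1 → 4 (borrow)
  A-D-1 → C (borrow)
  7-4-1 → 2

0x2C4F7C858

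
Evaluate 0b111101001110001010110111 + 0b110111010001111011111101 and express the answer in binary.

Add column by column in base 2, right to left:
  1+1 = 0 carry 1
  1+0+1 = 0 carry 1
  1+1+1 = 1 carry 1
  0+1+1 = 0 carry 1
  1+1+1 = 1 carry 1
  1+1+1 = 1 carry 1
  0+1+1 = 0 carry 1
  1+1+1 = 1 carry 1
  0+0+1 = 1
  1+1 = 0 carry 1
  0+1+1 = 0 carry 1
  0+1+1 = 0 carry 1
  0+1+1 = 0 carry 1
  1+0+1 = 0 carry 1
  1+0+1 = 0 carry 1
  1+0+1 = 0 carry 1
  0+1+1 = 0 carry 1
  0+0+1 = 1
  1+1 = 0 carry 1
  0+1+1 = 0 carry 1
  1+1+1 = 1 carry 1
  1+0+1 = 0 carry 1
  1+1+1 = 1 carry 1
  1+1+1 = 1 carry 1
  final carry 1

0b1110100100000000110110100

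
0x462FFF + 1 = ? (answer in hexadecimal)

0x463000

The trailing 3 digits are F (max in base 16), so adding 1 cascades: they roll to 0 and the next digit up increments.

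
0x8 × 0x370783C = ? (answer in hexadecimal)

Multiply each base-16 digit by 8, carrying:
  C×8 = 96 → write 0 carry 6
  3×8+6 = 30 → write E carry 1
  8×8+1 = 65 → write 1 carry 4
  7×8+4 = 60 → write C carry 3
  0×8+3 = 3 → write 3
  7×8 = 56 → write 8 carry 3
  3×8+3 = 27 → write B carry 1
  remaining carry: 1

0x1B83C1E0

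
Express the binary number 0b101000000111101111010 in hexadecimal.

Group the bits into nibbles: 0001 0100 0000 1111 0111 1010 → 140F7A.

0x140F7A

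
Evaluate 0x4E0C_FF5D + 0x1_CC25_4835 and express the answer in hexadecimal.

Add column by column in base 16, right to left:
  D+5 = 2 carry 1
  5+3+1 = 9
  F+8 = 7 carry 1
  F+4+1 = 4 carry 1
  C+5+1 = 2 carry 1
  0+2+1 = 3
  E+C = A carry 1
  4+C+1 = 1 carry 1
  0+1+1 = 2

0x21A324792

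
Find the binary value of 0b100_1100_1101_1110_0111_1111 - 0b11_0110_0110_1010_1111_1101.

Subtract column by column in base 2:
  1-1 → 0
  1-0 → 1
  1-1 → 0
  1-1 → 0
  1-1 → 0
  1-1 → 0
  1-1 → 0
  0-1 → 1 (borrow)
  0-0-1 → 1 (borrow)
  1-1-1 → 1 (borrow)
  1-0-1 → 0
  1-1 → 0
  1-0 → 1
  0-1 → 1 (borrow)
  1-1-1 → 1 (borrow)
  1-0-1 → 0
  0-0 → 0
  0-1 → 1 (borrow)
  1-1-1 → 1 (borrow)
  1-0-1 → 0
  0-1 → 1 (borrow)
  0-1-1 → 0 (borrow)
  1-0-1 → 0

0b101100111001110000010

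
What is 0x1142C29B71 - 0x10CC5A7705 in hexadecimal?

0x7668246C

Subtract column by column in base 16:
  1-5 → C (borrow)
  7-0-1 → 6
  B-7 → 4
  9-7 → 2
  2-A → 8 (borrow)
  C-5-1 → 6
  2-C → 6 (borrow)
  4-C-1 → 7 (borrow)
  1-0-1 → 0
  1-1 → 0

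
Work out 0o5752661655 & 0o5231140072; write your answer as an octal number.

AND each oct digit independently (no carries):
  5&5=5, 7&2=2, 5&3=1, 2&1=0, 6&1=0, 6&4=4, 1&0=0, 6&0=0, 5&7=5, 5&2=0

0o5210040050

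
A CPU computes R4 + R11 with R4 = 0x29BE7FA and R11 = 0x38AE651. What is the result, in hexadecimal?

0x626CE4B

Add column by column in base 16, right to left:
  A+1 = B
  F+5 = 4 carry 1
  7+6+1 = E
  E+E = C carry 1
  B+A+1 = 6 carry 1
  9+8+1 = 2 carry 1
  2+3+1 = 6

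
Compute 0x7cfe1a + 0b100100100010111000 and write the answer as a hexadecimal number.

0b100100100010111000 = 0x248b8 in hexadecimal.
Add column by column in base 16, right to left:
  a+8 = 2 carry 1
  1+b+1 = d
  e+8 = 6 carry 1
  f+4+1 = 4 carry 1
  c+2+1 = f
  7+0 = 7

0x7f46d2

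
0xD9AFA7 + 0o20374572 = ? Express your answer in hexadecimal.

0o20374572 = 0x41F97A in hexadecimal.
Add column by column in base 16, right to left:
  7+A = 1 carry 1
  A+7+1 = 2 carry 1
  F+9+1 = 9 carry 1
  A+F+1 = A carry 1
  9+1+1 = B
  D+4 = 1 carry 1
  final carry 1

0x11BA921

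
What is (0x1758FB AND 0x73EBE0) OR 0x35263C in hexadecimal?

0x376EFC

0x1758FB AND 0x73EBE0 = 0x1348E0.
Then OR with 0x35263C.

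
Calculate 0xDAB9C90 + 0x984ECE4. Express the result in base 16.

0x17308974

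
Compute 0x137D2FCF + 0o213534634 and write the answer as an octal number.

0x137D2FCF = 0o2337227717 in octal.
Add column by column in base 8, right to left:
  7+4 = 3 carry 1
  1+3+1 = 5
  7+6 = 5 carry 1
  7+4+1 = 4 carry 1
  2+3+1 = 6
  2+5 = 7
  7+3 = 2 carry 1
  3+1+1 = 5
  3+2 = 5
  2+0 = 2

0o2552764553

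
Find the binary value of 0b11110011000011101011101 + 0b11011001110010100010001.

Add column by column in base 2, right to left:
  1+1 = 0 carry 1
  0+0+1 = 1
  1+0 = 1
  1+0 = 1
  1+1 = 0 carry 1
  0+0+1 = 1
  1+0 = 1
  0+0 = 0
  1+1 = 0 carry 1
  1+0+1 = 0 carry 1
  1+1+1 = 1 carry 1
  0+0+1 = 1
  0+0 = 0
  0+1 = 1
  0+1 = 1
  1+1 = 0 carry 1
  1+0+1 = 0 carry 1
  0+0+1 = 1
  0+1 = 1
  1+1 = 0 carry 1
  1+0+1 = 0 carry 1
  1+1+1 = 1 carry 1
  1+1+1 = 1 carry 1
  final carry 1

0b111001100110110001101110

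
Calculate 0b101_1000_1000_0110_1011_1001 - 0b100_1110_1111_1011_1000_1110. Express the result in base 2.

0b10011000101100101011

Subtract column by column in base 2:
  1-0 → 1
  0-1 → 1 (borrow)
  0-1-1 → 0 (borrow)
  1-1-1 → 1 (borrow)
  1-0-1 → 0
  1-0 → 1
  0-0 → 0
  1-1 → 0
  0-1 → 1 (borrow)
  1-1-1 → 1 (borrow)
  1-0-1 → 0
  0-1 → 1 (borrow)
  0-1-1 → 0 (borrow)
  0-1-1 → 0 (borrow)
  0-1-1 → 0 (borrow)
  1-1-1 → 1 (borrow)
  0-0-1 → 1 (borrow)
  0-1-1 → 0 (borrow)
  0-1-1 → 0 (borrow)
  1-1-1 → 1 (borrow)
  1-0-1 → 0
  0-0 → 0
  1-1 → 0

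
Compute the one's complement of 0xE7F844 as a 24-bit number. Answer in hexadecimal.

Each hex digit d becomes F−d:
  E→1, 7→8, F→0, 8→7, 4→B, 4→B

0x1807BB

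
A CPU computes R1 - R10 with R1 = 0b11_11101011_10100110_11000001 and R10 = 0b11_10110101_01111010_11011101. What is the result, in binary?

Subtract column by column in base 2:
  1-1 → 0
  0-0 → 0
  0-1 → 1 (borrow)
  0-1-1 → 0 (borrow)
  0-1-1 → 0 (borrow)
  0-0-1 → 1 (borrow)
  1-1-1 → 1 (borrow)
  1-1-1 → 1 (borrow)
  0-0-1 → 1 (borrow)
  1-1-1 → 1 (borrow)
  1-0-1 → 0
  0-1 → 1 (borrow)
  0-1-1 → 0 (borrow)
  1-1-1 → 1 (borrow)
  0-1-1 → 0 (borrow)
  1-0-1 → 0
  1-1 → 0
  1-0 → 1
  0-1 → 1 (borrow)
  1-0-1 → 0
  0-1 → 1 (borrow)
  1-1-1 → 1 (borrow)
  1-0-1 → 0
  1-1 → 0
  1-1 → 0
  1-1 → 0

0b1101100010101111100100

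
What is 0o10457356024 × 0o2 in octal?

Multiply each base-8 digit by 2, carrying:
  4×2 = 8 → write 0 carry 1
  2×2+1 = 5 → write 5
  0×2 = 0 → write 0
  6×2 = 12 → write 4 carry 1
  5×2+1 = 11 → write 3 carry 1
  3×2+1 = 7 → write 7
  7×2 = 14 → write 6 carry 1
  5×2+1 = 11 → write 3 carry 1
  4×2+1 = 9 → write 1 carry 1
  0×2+1 = 1 → write 1
  1×2 = 2 → write 2

0o21136734050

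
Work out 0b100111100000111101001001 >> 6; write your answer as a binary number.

Right shift by 6: drop the 6 least-significant bits.

0b100111100000111101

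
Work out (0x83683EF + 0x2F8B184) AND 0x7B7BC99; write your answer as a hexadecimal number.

0x3273411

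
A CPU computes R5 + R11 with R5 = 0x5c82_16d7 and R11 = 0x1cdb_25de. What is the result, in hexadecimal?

0x795d3cb5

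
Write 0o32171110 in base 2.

0b11010001111001001001000

Each octal digit is 3 bits: 3=011 2=010 1=001 7=111 1=001 1=001 1=001 0=000.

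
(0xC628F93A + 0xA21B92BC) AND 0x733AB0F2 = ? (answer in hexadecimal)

0x600080F2

Add column by column in base 16, right to left:
  A+C = 6 carry 1
  3+B+1 = F
  9+2 = B
  F+9 = 8 carry 1
  8+B+1 = 4 carry 1
  2+1+1 = 4
  6+2 = 8
  C+A = 6 carry 1
  final carry 1
Sum = 0x168448BF6; now AND with 0x733AB0F2:
  1&0=0, 6&7=6, 8&3=0, 4&3=0, 4&A=0, 8&B=8, B&0=0, F&F=F, 6&2=2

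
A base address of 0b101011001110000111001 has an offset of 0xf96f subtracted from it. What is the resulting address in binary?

0xf96f = 0b1111100101101111 in binary.
Subtract column by column in base 2:
  1-1 → 0
  0-1 → 1 (borrow)
  0-1-1 → 0 (borrow)
  1-1-1 → 1 (borrow)
  1-0-1 → 0
  1-1 → 0
  0-1 → 1 (borrow)
  0-0-1 → 1 (borrow)
  0-1-1 → 0 (borrow)
  0-0-1 → 1 (borrow)
  1-0-1 → 0
  1-1 → 0
  1-1 → 0
  0-1 → 1 (borrow)
  0-1-1 → 0 (borrow)
  1-1-1 → 1 (borrow)
  1-0-1 → 0
  0-0 → 0
  1-0 → 1
  0-0 → 0
  1-0 → 1

0b101001010001011001010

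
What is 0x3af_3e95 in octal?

0o353637225

Expand each hex digit to 4 bits: 3=0011 a=1010 f=1111 3=0011 e=1110 9=1001 5=0101.
Group the bits in threes: 011 101 011 110 011 111 010 010 101 → 353637225.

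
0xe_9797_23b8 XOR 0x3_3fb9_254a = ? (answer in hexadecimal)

XOR each hex digit independently (no carries):
  e^3=d, 9^3=a, 7^f=8, 9^b=2, 7^9=e, 2^2=0, 3^5=6, b^4=f, 8^a=2

0xda82e06f2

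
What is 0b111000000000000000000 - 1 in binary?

The trailing 18 digits are 0, so subtracting 1 borrows through: they become 1 and the next digit up decrements.

0b110111111111111111111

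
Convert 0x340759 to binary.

Expand each hex digit to 4 bits: 3=0011 4=0100 0=0000 7=0111 5=0101 9=1001.

0b1101000000011101011001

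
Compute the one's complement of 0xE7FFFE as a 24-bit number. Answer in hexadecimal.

0x180001

Each hex digit d becomes F−d:
  E→1, 7→8, F→0, F→0, F→0, E→1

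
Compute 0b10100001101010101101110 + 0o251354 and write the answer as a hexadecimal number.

0x52285A

0b10100001101010101101110 = 0x50D56E in hexadecimal.
0o251354 = 0x152EC in hexadecimal.
Add column by column in base 16, right to left:
  E+C = A carry 1
  6+E+1 = 5 carry 1
  5+2+1 = 8
  D+5 = 2 carry 1
  0+1+1 = 2
  5+0 = 5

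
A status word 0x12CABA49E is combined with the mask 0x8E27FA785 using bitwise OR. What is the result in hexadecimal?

0x9EEFFA79F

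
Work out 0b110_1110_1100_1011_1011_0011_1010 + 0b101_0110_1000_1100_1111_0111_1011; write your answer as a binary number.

0b1100010101011000101010110101

Add column by column in base 2, right to left:
  0+1 = 1
  1+1 = 0 carry 1
  0+0+1 = 1
  1+1 = 0 carry 1
  1+1+1 = 1 carry 1
  1+1+1 = 1 carry 1
  0+1+1 = 0 carry 1
  0+0+1 = 1
  1+1 = 0 carry 1
  1+1+1 = 1 carry 1
  0+1+1 = 0 carry 1
  1+1+1 = 1 carry 1
  1+0+1 = 0 carry 1
  1+0+1 = 0 carry 1
  0+1+1 = 0 carry 1
  1+1+1 = 1 carry 1
  0+0+1 = 1
  0+0 = 0
  1+0 = 1
  1+1 = 0 carry 1
  0+0+1 = 1
  1+1 = 0 carry 1
  1+1+1 = 1 carry 1
  1+0+1 = 0 carry 1
  0+1+1 = 0 carry 1
  1+0+1 = 0 carry 1
  1+1+1 = 1 carry 1
  final carry 1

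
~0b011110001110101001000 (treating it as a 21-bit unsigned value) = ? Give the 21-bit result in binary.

0b100001110001010110111

Invert each bit: 011110001110101001000 → 100001110001010110111.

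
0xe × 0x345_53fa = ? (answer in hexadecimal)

Multiply each base-16 digit by 14, carrying:
  a×14 = 140 → write c carry 8
  f×14+8 = 218 → write a carry 13
  3×14+13 = 55 → write 7 carry 3
  5×14+3 = 73 → write 9 carry 4
  5×14+4 = 74 → write a carry 4
  4×14+4 = 60 → write c carry 3
  3×14+3 = 45 → write d carry 2
  remaining carry: 2

0x2dca97ac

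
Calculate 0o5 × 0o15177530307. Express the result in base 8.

0o102176271743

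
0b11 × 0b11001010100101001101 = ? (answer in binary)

Multiply each base-2 digit by 3, carrying:
  1×3 = 3 → write 1 carry 1
  0×3+1 = 1 → write 1
  1×3 = 3 → write 1 carry 1
  1×3+1 = 4 → write 0 carry 2
  0×3+2 = 2 → write 0 carry 1
  0×3+1 = 1 → write 1
  1×3 = 3 → write 1 carry 1
  0×3+1 = 1 → write 1
  1×3 = 3 → write 1 carry 1
  0×3+1 = 1 → write 1
  0×3 = 0 → write 0
  1×3 = 3 → write 1 carry 1
  0×3+1 = 1 → write 1
  1×3 = 3 → write 1 carry 1
  0×3+1 = 1 → write 1
  1×3 = 3 → write 1 carry 1
  0×3+1 = 1 → write 1
  0×3 = 0 → write 0
  1×3 = 3 → write 1 carry 1
  1×3+1 = 4 → write 0 carry 2
  remaining carry: 10

0b1001011111101111100111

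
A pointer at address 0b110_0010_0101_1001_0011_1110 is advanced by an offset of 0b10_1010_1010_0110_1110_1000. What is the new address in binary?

0b100011010000000000100110

Add column by column in base 2, right to left:
  0+0 = 0
  1+0 = 1
  1+0 = 1
  1+1 = 0 carry 1
  1+0+1 = 0 carry 1
  1+1+1 = 1 carry 1
  0+1+1 = 0 carry 1
  0+1+1 = 0 carry 1
  1+0+1 = 0 carry 1
  0+1+1 = 0 carry 1
  0+1+1 = 0 carry 1
  1+0+1 = 0 carry 1
  1+0+1 = 0 carry 1
  0+1+1 = 0 carry 1
  1+0+1 = 0 carry 1
  0+1+1 = 0 carry 1
  0+0+1 = 1
  1+1 = 0 carry 1
  0+0+1 = 1
  0+1 = 1
  0+0 = 0
  1+1 = 0 carry 1
  1+0+1 = 0 carry 1
  final carry 1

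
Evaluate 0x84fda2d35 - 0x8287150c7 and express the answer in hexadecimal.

0x2768dc6e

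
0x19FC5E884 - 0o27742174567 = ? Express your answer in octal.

0x19FC5E884 = 0o63761364204 in octal.
Subtract column by column in base 8:
  4-7 → 5 (borrow)
  0-6-1 → 1 (borrow)
  2-5-1 → 4 (borrow)
  4-4-1 → 7 (borrow)
  6-7-1 → 6 (borrow)
  3-1-1 → 1
  1-2 → 7 (borrow)
  6-4-1 → 1
  7-7 → 0
  3-7 → 4 (borrow)
  6-2-1 → 3

0o34017167415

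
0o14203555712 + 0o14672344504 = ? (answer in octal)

Add column by column in base 8, right to left:
  2+4 = 6
  1+0 = 1
  7+5 = 4 carry 1
  5+4+1 = 2 carry 1
  5+4+1 = 2 carry 1
  5+3+1 = 1 carry 1
  3+2+1 = 6
  0+7 = 7
  2+6 = 0 carry 1
  4+4+1 = 1 carry 1
  1+1+1 = 3

0o31076122416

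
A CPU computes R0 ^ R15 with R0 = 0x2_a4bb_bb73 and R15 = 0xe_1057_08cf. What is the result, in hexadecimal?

XOR each hex digit independently (no carries):
  2^e=c, a^1=b, 4^0=4, b^5=e, b^7=c, b^0=b, b^8=3, 7^c=b, 3^f=c

0xcb4ecb3bc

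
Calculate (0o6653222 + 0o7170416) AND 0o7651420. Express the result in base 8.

Add column by column in base 8, right to left:
  2+6 = 0 carry 1
  2+1+1 = 4
  2+4 = 6
  3+0 = 3
  5+7 = 4 carry 1
  6+1+1 = 0 carry 1
  6+7+1 = 6 carry 1
  final carry 1
Sum = 0o16043640; now AND with 0o7651420:
  1&0=0, 6&7=6, 0&6=0, 4&5=4, 3&1=1, 6&4=4, 4&2=0, 0&0=0

0o6041400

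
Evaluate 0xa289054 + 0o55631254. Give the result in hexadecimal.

0o55631254 = 0xb732ac in hexadecimal.
Add column by column in base 16, right to left:
  4+c = 0 carry 1
  5+a+1 = 0 carry 1
  0+2+1 = 3
  9+3 = c
  8+7 = f
  2+b = d
  a+0 = a

0xadfc300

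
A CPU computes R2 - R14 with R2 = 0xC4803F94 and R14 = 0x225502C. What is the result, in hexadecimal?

Subtract column by column in base 16:
  4-C → 8 (borrow)
  9-2-1 → 6
  F-0 → F
  3-5 → E (borrow)
  0-5-1 → A (borrow)
  8-2-1 → 5
  4-2 → 2
  C-0 → C

0xC25AEF68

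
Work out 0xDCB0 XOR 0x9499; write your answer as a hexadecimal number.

XOR each hex digit independently (no carries):
  D^9=4, C^4=8, B^9=2, 0^9=9

0x4829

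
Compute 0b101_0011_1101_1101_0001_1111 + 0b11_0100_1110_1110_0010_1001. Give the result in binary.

0b100010001100101101001000

Add column by column in base 2, right to left:
  1+1 = 0 carry 1
  1+0+1 = 0 carry 1
  1+0+1 = 0 carry 1
  1+1+1 = 1 carry 1
  1+0+1 = 0 carry 1
  0+1+1 = 0 carry 1
  0+0+1 = 1
  0+0 = 0
  1+0 = 1
  0+1 = 1
  1+1 = 0 carry 1
  1+1+1 = 1 carry 1
  1+0+1 = 0 carry 1
  0+1+1 = 0 carry 1
  1+1+1 = 1 carry 1
  1+1+1 = 1 carry 1
  1+0+1 = 0 carry 1
  1+0+1 = 0 carry 1
  0+1+1 = 0 carry 1
  0+0+1 = 1
  1+1 = 0 carry 1
  0+1+1 = 0 carry 1
  1+0+1 = 0 carry 1
  final carry 1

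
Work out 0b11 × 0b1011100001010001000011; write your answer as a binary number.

Multiply each base-2 digit by 3, carrying:
  1×3 = 3 → write 1 carry 1
  1×3+1 = 4 → write 0 carry 2
  0×3+2 = 2 → write 0 carry 1
  0×3+1 = 1 → write 1
  0×3 = 0 → write 0
  0×3 = 0 → write 0
  1×3 = 3 → write 1 carry 1
  0×3+1 = 1 → write 1
  0×3 = 0 → write 0
  0×3 = 0 → write 0
  1×3 = 3 → write 1 carry 1
  0×3+1 = 1 → write 1
  1×3 = 3 → write 1 carry 1
  0×3+1 = 1 → write 1
  0×3 = 0 → write 0
  0×3 = 0 → write 0
  0×3 = 0 → write 0
  1×3 = 3 → write 1 carry 1
  1×3+1 = 4 → write 0 carry 2
  1×3+2 = 5 → write 1 carry 2
  0×3+2 = 2 → write 0 carry 1
  1×3+1 = 4 → write 0 carry 2
  remaining carry: 10

0b100010100011110011001001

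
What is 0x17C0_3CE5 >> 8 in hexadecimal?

Shifting right by 8 bits = 2 hex digits: drop the last 2.

0x17C03C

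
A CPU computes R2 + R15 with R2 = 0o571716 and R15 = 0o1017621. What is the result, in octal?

Add column by column in base 8, right to left:
  6+1 = 7
  1+2 = 3
  7+6 = 5 carry 1
  1+7+1 = 1 carry 1
  7+1+1 = 1 carry 1
  5+0+1 = 6
  0+1 = 1

0o1611537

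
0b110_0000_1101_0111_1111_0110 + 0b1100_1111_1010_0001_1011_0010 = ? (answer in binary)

0b1001100000111100110101000

Add column by column in base 2, right to left:
  0+0 = 0
  1+1 = 0 carry 1
  1+0+1 = 0 carry 1
  0+0+1 = 1
  1+1 = 0 carry 1
  1+1+1 = 1 carry 1
  1+0+1 = 0 carry 1
  1+1+1 = 1 carry 1
  1+1+1 = 1 carry 1
  1+0+1 = 0 carry 1
  1+0+1 = 0 carry 1
  0+0+1 = 1
  1+0 = 1
  0+1 = 1
  1+0 = 1
  1+1 = 0 carry 1
  0+1+1 = 0 carry 1
  0+1+1 = 0 carry 1
  0+1+1 = 0 carry 1
  0+1+1 = 0 carry 1
  0+0+1 = 1
  1+0 = 1
  1+1 = 0 carry 1
  0+1+1 = 0 carry 1
  final carry 1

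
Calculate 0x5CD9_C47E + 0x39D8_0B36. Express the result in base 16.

Add column by column in base 16, right to left:
  E+6 = 4 carry 1
  7+3+1 = B
  4+B = F
  C+0 = C
  9+8 = 1 carry 1
  D+D+1 = B carry 1
  C+9+1 = 6 carry 1
  5+3+1 = 9

0x96B1CFB4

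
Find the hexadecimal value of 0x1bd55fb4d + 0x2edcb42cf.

Add column by column in base 16, right to left:
  d+f = c carry 1
  4+c+1 = 1 carry 1
  b+2+1 = e
  f+4 = 3 carry 1
  5+b+1 = 1 carry 1
  5+c+1 = 2 carry 1
  d+d+1 = b carry 1
  b+e+1 = a carry 1
  1+2+1 = 4

0x4ab213e1c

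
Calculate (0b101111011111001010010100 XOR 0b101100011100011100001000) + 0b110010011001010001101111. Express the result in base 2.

0b110101011100101000001011

First 0b101111011111001010010100 XOR 0b101100011100011100001000 = 0b000011000011010110011100.
Add column by column in base 2, right to left:
  0+1 = 1
  0+1 = 1
  1+1 = 0 carry 1
  1+1+1 = 1 carry 1
  1+0+1 = 0 carry 1
  0+1+1 = 0 carry 1
  0+1+1 = 0 carry 1
  1+0+1 = 0 carry 1
  1+0+1 = 0 carry 1
  0+0+1 = 1
  1+1 = 0 carry 1
  0+0+1 = 1
  1+1 = 0 carry 1
  1+0+1 = 0 carry 1
  0+0+1 = 1
  0+1 = 1
  0+1 = 1
  0+0 = 0
  1+0 = 1
  1+1 = 0 carry 1
  0+0+1 = 1
  0+0 = 0
  0+1 = 1
  0+1 = 1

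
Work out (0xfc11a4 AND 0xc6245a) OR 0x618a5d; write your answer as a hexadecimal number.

0xe58a5d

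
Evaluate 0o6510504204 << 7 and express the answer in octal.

0o1522121041000

7 bits is not a whole number of base-8 digits; in binary: 110101001000101000100010000100 << 7 = 1101010010001010001000100001000000000.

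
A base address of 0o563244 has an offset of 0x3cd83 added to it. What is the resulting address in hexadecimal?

0x6b427

0o563244 = 0x2e6a4 in hexadecimal.
Add column by column in base 16, right to left:
  4+3 = 7
  a+8 = 2 carry 1
  6+d+1 = 4 carry 1
  e+c+1 = b carry 1
  2+3+1 = 6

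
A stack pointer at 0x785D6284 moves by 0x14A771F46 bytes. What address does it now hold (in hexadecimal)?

Add column by column in base 16, right to left:
  4+6 = A
  8+4 = C
  2+F = 1 carry 1
  6+1+1 = 8
  D+7 = 4 carry 1
  5+7+1 = D
  8+A = 2 carry 1
  7+4+1 = C
  0+1 = 1

0x1C2D481CA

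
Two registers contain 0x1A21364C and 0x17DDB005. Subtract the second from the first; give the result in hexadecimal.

0x2438647

Subtract column by column in base 16:
  C-5 → 7
  4-0 → 4
  6-0 → 6
  3-B → 8 (borrow)
  1-D-1 → 3 (borrow)
  2-D-1 → 4 (borrow)
  A-7-1 → 2
  1-1 → 0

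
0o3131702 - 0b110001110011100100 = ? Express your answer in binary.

0o3131702 = 0b11001011001111000010 in binary.
Subtract column by column in base 2:
  0-0 → 0
  1-0 → 1
  0-1 → 1 (borrow)
  0-0-1 → 1 (borrow)
  0-0-1 → 1 (borrow)
  0-1-1 → 0 (borrow)
  1-1-1 → 1 (borrow)
  1-1-1 → 1 (borrow)
  1-0-1 → 0
  1-0 → 1
  0-1 → 1 (borrow)
  0-1-1 → 0 (borrow)
  1-1-1 → 1 (borrow)
  1-0-1 → 0
  0-0 → 0
  1-0 → 1
  0-1 → 1 (borrow)
  0-1-1 → 0 (borrow)
  1-0-1 → 0
  1-0 → 1

0b10011001011011011110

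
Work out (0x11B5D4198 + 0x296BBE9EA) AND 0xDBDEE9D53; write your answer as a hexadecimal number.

0x1B0080902

Add column by column in base 16, right to left:
  8+A = 2 carry 1
  9+E+1 = 8 carry 1
  1+9+1 = B
  4+E = 2 carry 1
  D+B+1 = 9 carry 1
  5+B+1 = 1 carry 1
  B+6+1 = 2 carry 1
  1+9+1 = B
  1+2 = 3
Sum = 0x3B2192B82; now AND with 0xDBDEE9D53:
  3&D=1, B&B=B, 2&D=0, 1&E=0, 9&E=8, 2&9=0, B&D=9, 8&5=0, 2&3=2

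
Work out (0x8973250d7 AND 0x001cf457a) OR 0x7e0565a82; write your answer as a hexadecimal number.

0x7e1565ad2

0x8973250d7 AND 0x001cf457a = 0x001024052.
Then OR with 0x7e0565a82.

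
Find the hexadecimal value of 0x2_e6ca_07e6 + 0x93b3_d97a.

Add column by column in base 16, right to left:
  6+a = 0 carry 1
  e+7+1 = 6 carry 1
  7+9+1 = 1 carry 1
  0+d+1 = e
  a+3 = d
  c+b = 7 carry 1
  6+3+1 = a
  e+9 = 7 carry 1
  2+0+1 = 3

0x37a7de160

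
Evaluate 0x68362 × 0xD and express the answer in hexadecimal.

Multiply each base-16 digit by 13, carrying:
  2×13 = 26 → write A carry 1
  6×13+1 = 79 → write F carry 4
  3×13+4 = 43 → write B carry 2
  8×13+2 = 106 → write A carry 6
  6×13+6 = 84 → write 4 carry 5
  remaining carry: 5

0x54ABFA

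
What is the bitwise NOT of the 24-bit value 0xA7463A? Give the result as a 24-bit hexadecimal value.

0x58B9C5

Each hex digit d becomes F−d:
  A→5, 7→8, 4→B, 6→9, 3→C, A→5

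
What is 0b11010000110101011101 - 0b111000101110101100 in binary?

Subtract column by column in base 2:
  1-0 → 1
  0-0 → 0
  1-1 → 0
  1-1 → 0
  1-0 → 1
  0-1 → 1 (borrow)
  1-0-1 → 0
  0-1 → 1 (borrow)
  1-1-1 → 1 (borrow)
  0-1-1 → 0 (borrow)
  1-0-1 → 0
  1-1 → 0
  0-0 → 0
  0-0 → 0
  0-0 → 0
  0-1 → 1 (borrow)
  1-1-1 → 1 (borrow)
  0-1-1 → 0 (borrow)
  1-0-1 → 0
  1-0 → 1

0b10011000000110110001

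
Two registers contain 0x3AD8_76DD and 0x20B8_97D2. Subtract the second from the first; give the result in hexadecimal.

0x1A1FDF0B

Subtract column by column in base 16:
  D-2 → B
  D-D → 0
  6-7 → F (borrow)
  7-9-1 → D (borrow)
  8-8-1 → F (borrow)
  D-B-1 → 1
  A-0 → A
  3-2 → 1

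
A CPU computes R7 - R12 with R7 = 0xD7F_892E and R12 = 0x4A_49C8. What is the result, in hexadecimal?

Subtract column by column in base 16:
  E-8 → 6
  2-C → 6 (borrow)
  9-9-1 → F (borrow)
  8-4-1 → 3
  F-A → 5
  7-4 → 3
  D-0 → D

0xD353F66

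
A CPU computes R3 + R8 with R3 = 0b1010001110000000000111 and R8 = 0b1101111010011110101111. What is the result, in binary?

Add column by column in base 2, right to left:
  1+1 = 0 carry 1
  1+1+1 = 1 carry 1
  1+1+1 = 1 carry 1
  0+1+1 = 0 carry 1
  0+0+1 = 1
  0+1 = 1
  0+0 = 0
  0+1 = 1
  0+1 = 1
  0+1 = 1
  0+1 = 1
  0+0 = 0
  0+0 = 0
  1+1 = 0 carry 1
  1+0+1 = 0 carry 1
  1+1+1 = 1 carry 1
  0+1+1 = 0 carry 1
  0+1+1 = 0 carry 1
  0+1+1 = 0 carry 1
  1+0+1 = 0 carry 1
  0+1+1 = 0 carry 1
  1+1+1 = 1 carry 1
  final carry 1

0b11000001000011110110110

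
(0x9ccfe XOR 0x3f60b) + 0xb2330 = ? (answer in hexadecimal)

First 0x9ccfe XOR 0x3f60b = 0xa3af5.
Add column by column in base 16, right to left:
  5+0 = 5
  f+3 = 2 carry 1
  a+3+1 = e
  3+2 = 5
  a+b = 5 carry 1
  final carry 1

0x155e25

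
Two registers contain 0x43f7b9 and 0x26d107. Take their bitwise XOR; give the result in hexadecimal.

0x6526be

XOR each hex digit independently (no carries):
  4^2=6, 3^6=5, f^d=2, 7^1=6, b^0=b, 9^7=e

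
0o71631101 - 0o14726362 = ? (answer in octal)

0o54702517

Subtract column by column in base 8:
  1-2 → 7 (borrow)
  0-6-1 → 1 (borrow)
  1-3-1 → 5 (borrow)
  1-6-1 → 2 (borrow)
  3-2-1 → 0
  6-7 → 7 (borrow)
  1-4-1 → 4 (borrow)
  7-1-1 → 5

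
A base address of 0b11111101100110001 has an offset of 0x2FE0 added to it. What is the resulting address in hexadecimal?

0b11111101100110001 = 0x1FB31 in hexadecimal.
Add column by column in base 16, right to left:
  1+0 = 1
  3+E = 1 carry 1
  B+F+1 = B carry 1
  F+2+1 = 2 carry 1
  1+0+1 = 2

0x22B11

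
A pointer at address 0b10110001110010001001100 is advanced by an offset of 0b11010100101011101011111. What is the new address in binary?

0b110000110011101110101011

Add column by column in base 2, right to left:
  0+1 = 1
  0+1 = 1
  1+1 = 0 carry 1
  1+1+1 = 1 carry 1
  0+1+1 = 0 carry 1
  0+0+1 = 1
  1+1 = 0 carry 1
  0+0+1 = 1
  0+1 = 1
  0+1 = 1
  1+1 = 0 carry 1
  0+0+1 = 1
  0+1 = 1
  1+0 = 1
  1+1 = 0 carry 1
  1+0+1 = 0 carry 1
  0+0+1 = 1
  0+1 = 1
  0+0 = 0
  1+1 = 0 carry 1
  1+0+1 = 0 carry 1
  0+1+1 = 0 carry 1
  1+1+1 = 1 carry 1
  final carry 1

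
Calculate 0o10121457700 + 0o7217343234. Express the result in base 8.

0o17341023134

Add column by column in base 8, right to left:
  0+4 = 4
  0+3 = 3
  7+2 = 1 carry 1
  7+3+1 = 3 carry 1
  5+4+1 = 2 carry 1
  4+3+1 = 0 carry 1
  1+7+1 = 1 carry 1
  2+1+1 = 4
  1+2 = 3
  0+7 = 7
  1+0 = 1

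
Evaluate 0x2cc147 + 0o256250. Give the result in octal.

0x2cc147 = 0o13140507 in octal.
Add column by column in base 8, right to left:
  7+0 = 7
  0+5 = 5
  5+2 = 7
  0+6 = 6
  4+5 = 1 carry 1
  1+2+1 = 4
  3+0 = 3
  1+0 = 1

0o13416757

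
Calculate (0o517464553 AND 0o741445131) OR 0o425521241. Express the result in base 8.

0o517464553 AND 0o741445131 = 0o501444111.
Then OR with 0o425521241.

0o525565351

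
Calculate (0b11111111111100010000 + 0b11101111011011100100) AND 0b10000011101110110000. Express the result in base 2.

Add column by column in base 2, right to left:
  0+0 = 0
  0+0 = 0
  0+1 = 1
  0+0 = 0
  1+0 = 1
  0+1 = 1
  0+1 = 1
  0+1 = 1
  1+0 = 1
  1+1 = 0 carry 1
  1+1+1 = 1 carry 1
  1+0+1 = 0 carry 1
  1+1+1 = 1 carry 1
  1+1+1 = 1 carry 1
  1+1+1 = 1 carry 1
  1+1+1 = 1 carry 1
  1+0+1 = 0 carry 1
  1+1+1 = 1 carry 1
  1+1+1 = 1 carry 1
  1+1+1 = 1 carry 1
  final carry 1
Sum = 0b111101111010111110100; now AND with 0b10000011101110110000:
  111101111010111110100
& 010000011101110110000
= 010000011000110110000

0b10000011000110110000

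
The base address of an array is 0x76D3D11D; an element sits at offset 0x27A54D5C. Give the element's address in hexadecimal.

0x9E791E79

Add column by column in base 16, right to left:
  D+C = 9 carry 1
  1+5+1 = 7
  1+D = E
  D+4 = 1 carry 1
  3+5+1 = 9
  D+A = 7 carry 1
  6+7+1 = E
  7+2 = 9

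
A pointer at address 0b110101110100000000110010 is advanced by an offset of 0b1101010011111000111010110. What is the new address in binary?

Add column by column in base 2, right to left:
  0+0 = 0
  1+1 = 0 carry 1
  0+1+1 = 0 carry 1
  0+0+1 = 1
  1+1 = 0 carry 1
  1+0+1 = 0 carry 1
  0+1+1 = 0 carry 1
  0+1+1 = 0 carry 1
  0+1+1 = 0 carry 1
  0+0+1 = 1
  0+0 = 0
  0+0 = 0
  0+1 = 1
  0+1 = 1
  1+1 = 0 carry 1
  0+1+1 = 0 carry 1
  1+1+1 = 1 carry 1
  1+0+1 = 0 carry 1
  1+0+1 = 0 carry 1
  0+1+1 = 0 carry 1
  1+0+1 = 0 carry 1
  0+1+1 = 0 carry 1
  1+0+1 = 0 carry 1
  1+1+1 = 1 carry 1
  0+1+1 = 0 carry 1
  final carry 1

0b10100000010011001000001000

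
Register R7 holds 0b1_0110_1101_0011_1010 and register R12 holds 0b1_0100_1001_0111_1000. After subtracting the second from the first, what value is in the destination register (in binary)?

Subtract column by column in base 2:
  0-0 → 0
  1-0 → 1
  0-0 → 0
  1-1 → 0
  1-1 → 0
  1-1 → 0
  0-1 → 1 (borrow)
  0-0-1 → 1 (borrow)
  1-1-1 → 1 (borrow)
  0-0-1 → 1 (borrow)
  1-0-1 → 0
  1-1 → 0
  0-0 → 0
  1-0 → 1
  1-1 → 0
  0-0 → 0
  1-1 → 0

0b10001111000010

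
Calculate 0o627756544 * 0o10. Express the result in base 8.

0o6277565440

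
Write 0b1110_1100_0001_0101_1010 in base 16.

0xec15a

Group the bits into nibbles: 1110 1100 0001 0101 1010 → ec15a.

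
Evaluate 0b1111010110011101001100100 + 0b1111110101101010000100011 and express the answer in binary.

Add column by column in base 2, right to left:
  0+1 = 1
  0+1 = 1
  1+0 = 1
  0+0 = 0
  0+0 = 0
  1+1 = 0 carry 1
  1+0+1 = 0 carry 1
  0+0+1 = 1
  0+0 = 0
  1+0 = 1
  0+1 = 1
  1+0 = 1
  1+1 = 0 carry 1
  1+0+1 = 0 carry 1
  0+1+1 = 0 carry 1
  0+1+1 = 0 carry 1
  1+0+1 = 0 carry 1
  1+1+1 = 1 carry 1
  0+0+1 = 1
  1+1 = 0 carry 1
  0+1+1 = 0 carry 1
  1+1+1 = 1 carry 1
  1+1+1 = 1 carry 1
  1+1+1 = 1 carry 1
  1+1+1 = 1 carry 1
  final carry 1

0b11111001100000111010000111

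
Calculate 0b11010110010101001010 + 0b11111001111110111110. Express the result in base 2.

0b111010000010100001000

Add column by column in base 2, right to left:
  0+0 = 0
  1+1 = 0 carry 1
  0+1+1 = 0 carry 1
  1+1+1 = 1 carry 1
  0+1+1 = 0 carry 1
  0+1+1 = 0 carry 1
  1+0+1 = 0 carry 1
  0+1+1 = 0 carry 1
  1+1+1 = 1 carry 1
  0+1+1 = 0 carry 1
  1+1+1 = 1 carry 1
  0+1+1 = 0 carry 1
  0+1+1 = 0 carry 1
  1+0+1 = 0 carry 1
  1+0+1 = 0 carry 1
  0+1+1 = 0 carry 1
  1+1+1 = 1 carry 1
  0+1+1 = 0 carry 1
  1+1+1 = 1 carry 1
  1+1+1 = 1 carry 1
  final carry 1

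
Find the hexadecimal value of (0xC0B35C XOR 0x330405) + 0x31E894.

0x1259FED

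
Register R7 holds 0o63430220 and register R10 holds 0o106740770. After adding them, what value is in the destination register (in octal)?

Add column by column in base 8, right to left:
  0+0 = 0
  2+7 = 1 carry 1
  2+7+1 = 2 carry 1
  0+0+1 = 1
  3+4 = 7
  4+7 = 3 carry 1
  3+6+1 = 2 carry 1
  6+0+1 = 7
  0+1 = 1

0o172371210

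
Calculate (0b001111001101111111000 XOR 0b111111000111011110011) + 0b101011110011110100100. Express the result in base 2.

0b1011011111110010101111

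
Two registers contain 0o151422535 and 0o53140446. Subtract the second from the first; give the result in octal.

Subtract column by column in base 8:
  5-6 → 7 (borrow)
  3-4-1 → 6 (borrow)
  5-4-1 → 0
  2-0 → 2
  2-4 → 6 (borrow)
  4-1-1 → 2
  1-3 → 6 (borrow)
  5-5-1 → 7 (borrow)
  1-0-1 → 0

0o76262067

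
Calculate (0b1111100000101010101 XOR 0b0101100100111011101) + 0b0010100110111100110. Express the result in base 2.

First 0b1111100000101010101 XOR 0b0101100100111011101 = 0b1010000100010001000.
Add column by column in base 2, right to left:
  0+0 = 0
  0+1 = 1
  0+1 = 1
  1+0 = 1
  0+0 = 0
  0+1 = 1
  0+1 = 1
  1+1 = 0 carry 1
  0+1+1 = 0 carry 1
  0+0+1 = 1
  0+1 = 1
  1+1 = 0 carry 1
  0+0+1 = 1
  0+0 = 0
  0+1 = 1
  0+0 = 0
  1+1 = 0 carry 1
  0+0+1 = 1
  1+0 = 1

0b1100101011001101110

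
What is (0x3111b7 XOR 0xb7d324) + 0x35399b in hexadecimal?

First 0x3111b7 XOR 0xb7d324 = 0x86c293.
Add column by column in base 16, right to left:
  3+b = e
  9+9 = 2 carry 1
  2+9+1 = c
  c+3 = f
  6+5 = b
  8+3 = b

0xbbfc2e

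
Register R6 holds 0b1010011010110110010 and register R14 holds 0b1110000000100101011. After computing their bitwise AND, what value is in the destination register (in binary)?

0b1010000000100100010

AND bit by bit (1 only where both bits are 1):
  1010011010110110010
& 1110000000100101011
= 1010000000100100010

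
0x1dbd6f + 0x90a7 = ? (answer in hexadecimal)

0x1e4e16

Add column by column in base 16, right to left:
  f+7 = 6 carry 1
  6+a+1 = 1 carry 1
  d+0+1 = e
  b+9 = 4 carry 1
  d+0+1 = e
  1+0 = 1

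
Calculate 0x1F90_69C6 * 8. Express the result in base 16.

0xFC834E30

Multiply each base-16 digit by 8, carrying:
  6×8 = 48 → write 0 carry 3
  C×8+3 = 99 → write 3 carry 6
  9×8+6 = 78 → write E carry 4
  6×8+4 = 52 → write 4 carry 3
  0×8+3 = 3 → write 3
  9×8 = 72 → write 8 carry 4
  F×8+4 = 124 → write C carry 7
  1×8+7 = 15 → write F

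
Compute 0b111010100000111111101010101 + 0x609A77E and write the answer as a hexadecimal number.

0b111010100000111111101010101 = 0x7507F55 in hexadecimal.
Add column by column in base 16, right to left:
  5+E = 3 carry 1
  5+7+1 = D
  F+7 = 6 carry 1
  7+A+1 = 2 carry 1
  0+9+1 = A
  5+0 = 5
  7+6 = D

0xD5A26D3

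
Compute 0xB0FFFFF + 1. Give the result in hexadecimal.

The trailing 5 digits are F (max in base 16), so adding 1 cascades: they roll to 0 and the next digit up increments.

0xB100000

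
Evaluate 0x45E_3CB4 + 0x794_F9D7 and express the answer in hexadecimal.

0xBF3368B

Add column by column in base 16, right to left:
  4+7 = B
  B+D = 8 carry 1
  C+9+1 = 6 carry 1
  3+F+1 = 3 carry 1
  E+4+1 = 3 carry 1
  5+9+1 = F
  4+7 = B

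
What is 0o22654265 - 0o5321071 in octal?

Subtract column by column in base 8:
  5-1 → 4
  6-7 → 7 (borrow)
  2-0-1 → 1
  4-1 → 3
  5-2 → 3
  6-3 → 3
  2-5 → 5 (borrow)
  2-0-1 → 1

0o15333174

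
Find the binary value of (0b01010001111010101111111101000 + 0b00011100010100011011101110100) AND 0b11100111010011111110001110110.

Add column by column in base 2, right to left:
  0+0 = 0
  0+0 = 0
  0+1 = 1
  1+0 = 1
  0+1 = 1
  1+1 = 0 carry 1
  1+1+1 = 1 carry 1
  1+0+1 = 0 carry 1
  1+1+1 = 1 carry 1
  1+1+1 = 1 carry 1
  1+1+1 = 1 carry 1
  1+0+1 = 0 carry 1
  1+1+1 = 1 carry 1
  0+1+1 = 0 carry 1
  1+0+1 = 0 carry 1
  0+0+1 = 1
  1+0 = 1
  0+1 = 1
  1+0 = 1
  1+1 = 0 carry 1
  1+0+1 = 0 carry 1
  1+0+1 = 0 carry 1
  0+0+1 = 1
  0+1 = 1
  0+1 = 1
  1+1 = 0 carry 1
  0+0+1 = 1
  1+0 = 1
Sum = 0b1101110001111001011101011100; now AND with 0b11100111010011111110001110110:
  01101110001111001011101011100
& 11100111010011111110001110110
= 01100110000011001010001010100

0b1100110000011001010001010100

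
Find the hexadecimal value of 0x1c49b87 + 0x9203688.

0xae4d20f

Add column by column in base 16, right to left:
  7+8 = f
  8+8 = 0 carry 1
  b+6+1 = 2 carry 1
  9+3+1 = d
  4+0 = 4
  c+2 = e
  1+9 = a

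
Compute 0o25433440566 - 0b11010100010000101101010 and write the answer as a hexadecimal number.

0o25433440566 = 0xAC6E4176 in hexadecimal.
0b11010100010000101101010 = 0x6A216A in hexadecimal.
Subtract column by column in base 16:
  6-A → C (borrow)
  7-6-1 → 0
  1-1 → 0
  4-2 → 2
  E-A → 4
  6-6 → 0
  C-0 → C
  A-0 → A

0xAC04200C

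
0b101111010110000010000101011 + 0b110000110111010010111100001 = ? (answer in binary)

Add column by column in base 2, right to left:
  1+1 = 0 carry 1
  1+0+1 = 0 carry 1
  0+0+1 = 1
  1+0 = 1
  0+0 = 0
  1+1 = 0 carry 1
  0+1+1 = 0 carry 1
  0+1+1 = 0 carry 1
  0+1+1 = 0 carry 1
  0+0+1 = 1
  1+1 = 0 carry 1
  0+0+1 = 1
  0+0 = 0
  0+1 = 1
  0+0 = 0
  0+1 = 1
  1+1 = 0 carry 1
  1+1+1 = 1 carry 1
  0+0+1 = 1
  1+1 = 0 carry 1
  0+1+1 = 0 carry 1
  1+0+1 = 0 carry 1
  1+0+1 = 0 carry 1
  1+0+1 = 0 carry 1
  1+0+1 = 0 carry 1
  0+1+1 = 0 carry 1
  1+1+1 = 1 carry 1
  final carry 1

0b1100000001101010101000001100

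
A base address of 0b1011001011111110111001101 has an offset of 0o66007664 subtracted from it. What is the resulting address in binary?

0o66007664 = 0b110110000000111110110100 in binary.
Subtract column by column in base 2:
  1-0 → 1
  0-0 → 0
  1-1 → 0
  1-0 → 1
  0-1 → 1 (borrow)
  0-1-1 → 0 (borrow)
  1-0-1 → 0
  1-1 → 0
  1-1 → 0
  0-1 → 1 (borrow)
  1-1-1 → 1 (borrow)
  1-1-1 → 1 (borrow)
  1-0-1 → 0
  1-0 → 1
  1-0 → 1
  1-0 → 1
  1-0 → 1
  0-0 → 0
  1-0 → 1
  0-1 → 1 (borrow)
  0-1-1 → 0 (borrow)
  1-0-1 → 0
  1-1 → 0
  0-1 → 1 (borrow)
  1-0-1 → 0

0b100011011110111000011001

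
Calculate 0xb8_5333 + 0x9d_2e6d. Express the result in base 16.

0x15581a0

Add column by column in base 16, right to left:
  3+d = 0 carry 1
  3+6+1 = a
  3+e = 1 carry 1
  5+2+1 = 8
  8+d = 5 carry 1
  b+9+1 = 5 carry 1
  final carry 1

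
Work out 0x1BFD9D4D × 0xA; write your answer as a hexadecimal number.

Multiply each base-16 digit by 10, carrying:
  D×10 = 130 → write 2 carry 8
  4×10+8 = 48 → write 0 carry 3
  D×10+3 = 133 → write 5 carry 8
  9×10+8 = 98 → write 2 carry 6
  D×10+6 = 136 → write 8 carry 8
  F×10+8 = 158 → write E carry 9
  B×10+9 = 119 → write 7 carry 7
  1×10+7 = 17 → write 1 carry 1
  remaining carry: 1

0x117E82502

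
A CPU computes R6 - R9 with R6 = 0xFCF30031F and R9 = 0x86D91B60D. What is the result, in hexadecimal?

0x7619E4D12

Subtract column by column in base 16:
  F-D → 2
  1-0 → 1
  3-6 → D (borrow)
  0-B-1 → 4 (borrow)
  0-1-1 → E (borrow)
  3-9-1 → 9 (borrow)
  F-D-1 → 1
  C-6 → 6
  F-8 → 7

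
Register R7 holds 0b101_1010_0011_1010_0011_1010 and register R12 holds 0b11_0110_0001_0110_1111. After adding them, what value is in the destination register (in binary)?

Add column by column in base 2, right to left:
  0+1 = 1
  1+1 = 0 carry 1
  0+1+1 = 0 carry 1
  1+1+1 = 1 carry 1
  1+0+1 = 0 carry 1
  1+1+1 = 1 carry 1
  0+1+1 = 0 carry 1
  0+0+1 = 1
  0+1 = 1
  1+0 = 1
  0+0 = 0
  1+0 = 1
  1+0 = 1
  1+1 = 0 carry 1
  0+1+1 = 0 carry 1
  0+0+1 = 1
  0+1 = 1
  1+1 = 0 carry 1
  0+0+1 = 1
  1+0 = 1
  1+0 = 1
  0+0 = 0
  1+0 = 1

0b10111011001101110101001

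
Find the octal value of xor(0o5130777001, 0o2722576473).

0o7612201472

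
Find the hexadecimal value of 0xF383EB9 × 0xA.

0x9832733A

Multiply each base-16 digit by 10, carrying:
  9×10 = 90 → write A carry 5
  B×10+5 = 115 → write 3 carry 7
  E×10+7 = 147 → write 3 carry 9
  3×10+9 = 39 → write 7 carry 2
  8×10+2 = 82 → write 2 carry 5
  3×10+5 = 35 → write 3 carry 2
  F×10+2 = 152 → write 8 carry 9
  remaining carry: 9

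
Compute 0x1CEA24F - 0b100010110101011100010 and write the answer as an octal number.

0o157233555

0x1CEA24F = 0o163521117 in octal.
0b100010110101011100010 = 0o4265342 in octal.
Subtract column by column in base 8:
  7-2 → 5
  1-4 → 5 (borrow)
  1-3-1 → 5 (borrow)
  1-5-1 → 3 (borrow)
  2-6-1 → 3 (borrow)
  5-2-1 → 2
  3-4 → 7 (borrow)
  6-0-1 → 5
  1-0 → 1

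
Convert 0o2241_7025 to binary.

0b10010100001111000010101

Each octal digit is 3 bits: 2=010 2=010 4=100 1=001 7=111 0=000 2=010 5=101.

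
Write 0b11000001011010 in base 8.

Group the bits in threes: 011 000 001 011 010 → 30132.

0o30132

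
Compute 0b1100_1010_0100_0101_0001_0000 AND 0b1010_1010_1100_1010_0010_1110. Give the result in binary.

0b100010100100000000000000

AND bit by bit (1 only where both bits are 1):
  110010100100010100010000
& 101010101100101000101110
= 100010100100000000000000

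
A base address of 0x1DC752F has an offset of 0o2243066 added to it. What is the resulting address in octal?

0o171335545

0x1DC752F = 0o167072457 in octal.
Add column by column in base 8, right to left:
  7+6 = 5 carry 1
  5+6+1 = 4 carry 1
  4+0+1 = 5
  2+3 = 5
  7+4 = 3 carry 1
  0+2+1 = 3
  7+2 = 1 carry 1
  6+0+1 = 7
  1+0 = 1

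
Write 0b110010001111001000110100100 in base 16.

0x64791A4

Group the bits into nibbles: 0110 0100 0111 1001 0001 1010 0100 → 64791A4.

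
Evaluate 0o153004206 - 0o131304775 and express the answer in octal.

Subtract column by column in base 8:
  6-5 → 1
  0-7 → 1 (borrow)
  2-7-1 → 2 (borrow)
  4-4-1 → 7 (borrow)
  0-0-1 → 7 (borrow)
  0-3-1 → 4 (borrow)
  3-1-1 → 1
  5-3 → 2
  1-1 → 0

0o21477211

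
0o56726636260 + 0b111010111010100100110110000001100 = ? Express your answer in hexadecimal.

0x34EADA8BC

0o56726636260 = 0x1775B3CB0 in hexadecimal.
0b111010111010100100110110000001100 = 0x1D7526C0C in hexadecimal.
Add column by column in base 16, right to left:
  0+C = C
  B+0 = B
  C+C = 8 carry 1
  3+6+1 = A
  B+2 = D
  5+5 = A
  7+7 = E
  7+D = 4 carry 1
  1+1+1 = 3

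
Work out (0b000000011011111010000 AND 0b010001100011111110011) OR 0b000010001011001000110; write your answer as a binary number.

0b000000011011111010000 AND 0b010001100011111110011 = 0b000000000011111010000.
Then OR with 0b000010001011001000110.

0b10001011111010110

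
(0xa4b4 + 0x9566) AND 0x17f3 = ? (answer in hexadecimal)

0x1212

Add column by column in base 16, right to left:
  4+6 = a
  b+6 = 1 carry 1
  4+5+1 = a
  a+9 = 3 carry 1
  final carry 1
Sum = 0x13a1a; now AND with 0x17f3:
  1&0=0, 3&1=1, a&7=2, 1&f=1, a&3=2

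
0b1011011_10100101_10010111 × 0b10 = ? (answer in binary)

Multiply each base-2 digit by 2, carrying:
  1×2 = 2 → write 0 carry 1
  1×2+1 = 3 → write 1 carry 1
  1×2+1 = 3 → write 1 carry 1
  0×2+1 = 1 → write 1
  1×2 = 2 → write 0 carry 1
  0×2+1 = 1 → write 1
  0×2 = 0 → write 0
  1×2 = 2 → write 0 carry 1
  1×2+1 = 3 → write 1 carry 1
  0×2+1 = 1 → write 1
  1×2 = 2 → write 0 carry 1
  0×2+1 = 1 → write 1
  0×2 = 0 → write 0
  1×2 = 2 → write 0 carry 1
  0×2+1 = 1 → write 1
  1×2 = 2 → write 0 carry 1
  1×2+1 = 3 → write 1 carry 1
  1×2+1 = 3 → write 1 carry 1
  0×2+1 = 1 → write 1
  1×2 = 2 → write 0 carry 1
  1×2+1 = 3 → write 1 carry 1
  0×2+1 = 1 → write 1
  1×2 = 2 → write 0 carry 1
  remaining carry: 1

0b101101110100101100101110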